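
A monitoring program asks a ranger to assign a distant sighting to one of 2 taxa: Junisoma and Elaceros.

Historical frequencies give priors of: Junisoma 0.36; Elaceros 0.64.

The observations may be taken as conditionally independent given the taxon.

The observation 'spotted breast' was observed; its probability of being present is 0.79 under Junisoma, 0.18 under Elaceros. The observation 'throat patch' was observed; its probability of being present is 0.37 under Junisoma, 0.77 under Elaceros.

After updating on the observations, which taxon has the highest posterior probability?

Junisoma

For each hypothesis, the unnormalized posterior weight is prior × product of the observation likelihoods:
  Junisoma: 0.36 × 0.79 × 0.37 = 0.10523
  Elaceros: 0.64 × 0.18 × 0.77 = 0.088704
Normalizing constant Z = 0.10523 + 0.088704 = 0.19393.
P(Junisoma | evidence) ≈ 0.10523 / 0.19393 ≈ 0.543
P(Elaceros | evidence) ≈ 0.088704 / 0.19393 ≈ 0.457
The largest is 0.543, so Junisoma is most probable.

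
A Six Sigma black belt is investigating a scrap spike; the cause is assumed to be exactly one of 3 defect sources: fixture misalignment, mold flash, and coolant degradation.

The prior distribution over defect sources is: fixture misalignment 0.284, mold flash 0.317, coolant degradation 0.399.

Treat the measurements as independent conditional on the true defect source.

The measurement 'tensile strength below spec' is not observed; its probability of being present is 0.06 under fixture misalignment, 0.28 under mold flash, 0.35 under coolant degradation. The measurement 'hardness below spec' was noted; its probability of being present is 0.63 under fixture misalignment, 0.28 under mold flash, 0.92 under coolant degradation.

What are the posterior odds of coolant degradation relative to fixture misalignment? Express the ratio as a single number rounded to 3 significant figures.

Unnormalized posterior weight (prior times the measurement likelihoods) for each of the two hypotheses (using 1 − P(present | H) for each absent measurement):
  coolant degradation: 0.399 × (1 − 0.35) × 0.92 = 0.2386
  fixture misalignment: 0.284 × (1 − 0.06) × 0.63 = 0.16818
Odds(coolant degradation : fixture misalignment) = 0.2386 / 0.16818 ≈ 1.42.

1.42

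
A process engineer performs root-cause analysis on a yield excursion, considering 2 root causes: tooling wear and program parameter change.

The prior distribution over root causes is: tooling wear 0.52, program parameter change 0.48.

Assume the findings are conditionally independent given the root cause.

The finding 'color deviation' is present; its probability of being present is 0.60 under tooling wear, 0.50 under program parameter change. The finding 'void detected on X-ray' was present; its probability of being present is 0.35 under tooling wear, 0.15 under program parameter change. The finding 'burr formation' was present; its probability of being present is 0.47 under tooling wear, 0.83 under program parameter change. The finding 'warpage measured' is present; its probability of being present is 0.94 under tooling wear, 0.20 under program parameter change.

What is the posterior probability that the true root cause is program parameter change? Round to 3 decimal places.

For each hypothesis, the unnormalized posterior weight is prior × product of the finding likelihoods:
  tooling wear: 0.52 × 0.60 × 0.35 × 0.47 × 0.94 = 0.048245
  program parameter change: 0.48 × 0.50 × 0.15 × 0.83 × 0.20 = 0.005976
The unnormalized weights sum to 0.054221.
P(program parameter change | evidence) = 0.005976 / 0.054221 ≈ 0.110.

0.110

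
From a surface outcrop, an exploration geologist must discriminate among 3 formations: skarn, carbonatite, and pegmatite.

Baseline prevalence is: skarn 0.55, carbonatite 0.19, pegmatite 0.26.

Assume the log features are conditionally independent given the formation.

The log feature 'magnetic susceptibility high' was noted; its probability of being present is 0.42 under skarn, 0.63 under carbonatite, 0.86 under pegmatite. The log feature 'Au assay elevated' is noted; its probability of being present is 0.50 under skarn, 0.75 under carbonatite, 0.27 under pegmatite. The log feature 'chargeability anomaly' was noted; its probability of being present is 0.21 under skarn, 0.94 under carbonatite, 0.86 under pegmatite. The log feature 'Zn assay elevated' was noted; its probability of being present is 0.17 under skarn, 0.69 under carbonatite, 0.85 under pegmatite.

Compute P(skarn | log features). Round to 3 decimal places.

0.039

For each hypothesis, the unnormalized posterior weight is prior × product of the log feature likelihoods:
  skarn: 0.55 × 0.42 × 0.50 × 0.21 × 0.17 = 0.0041234
  carbonatite: 0.19 × 0.63 × 0.75 × 0.94 × 0.69 = 0.058228
  pegmatite: 0.26 × 0.86 × 0.27 × 0.86 × 0.85 = 0.044132
Normalizing constant Z = 0.0041234 + 0.058228 + 0.044132 = 0.10648.
P(skarn | evidence) = 0.0041234 / 0.10648 ≈ 0.039.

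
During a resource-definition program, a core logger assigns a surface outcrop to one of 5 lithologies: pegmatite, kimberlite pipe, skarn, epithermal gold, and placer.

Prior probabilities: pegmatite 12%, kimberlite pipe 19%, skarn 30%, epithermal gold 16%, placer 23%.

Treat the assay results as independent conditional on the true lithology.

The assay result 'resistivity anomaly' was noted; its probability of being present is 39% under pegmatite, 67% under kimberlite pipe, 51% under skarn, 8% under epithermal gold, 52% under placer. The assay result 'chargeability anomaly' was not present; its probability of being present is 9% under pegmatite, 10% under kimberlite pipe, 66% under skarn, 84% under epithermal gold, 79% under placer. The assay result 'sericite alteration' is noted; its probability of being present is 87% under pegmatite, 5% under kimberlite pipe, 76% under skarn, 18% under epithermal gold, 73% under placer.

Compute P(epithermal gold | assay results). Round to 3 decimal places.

For each hypothesis, the unnormalized posterior weight is prior × product of the assay result likelihoods (using 1 − P(present | H) for each absent assay result):
  pegmatite: 0.12 × 0.39 × (1 − 0.09) × 0.87 = 0.037052
  kimberlite pipe: 0.19 × 0.67 × (1 − 0.10) × 0.05 = 0.0057285
  skarn: 0.30 × 0.51 × (1 − 0.66) × 0.76 = 0.039535
  epithermal gold: 0.16 × 0.08 × (1 − 0.84) × 0.18 = 0.00036864
  placer: 0.23 × 0.52 × (1 − 0.79) × 0.73 = 0.018335
Normalizing constant Z = 0.037052 + 0.0057285 + 0.039535 + 0.00036864 + 0.018335 = 0.10102.
P(epithermal gold | evidence) = 0.00036864 / 0.10102 ≈ 0.004.

0.004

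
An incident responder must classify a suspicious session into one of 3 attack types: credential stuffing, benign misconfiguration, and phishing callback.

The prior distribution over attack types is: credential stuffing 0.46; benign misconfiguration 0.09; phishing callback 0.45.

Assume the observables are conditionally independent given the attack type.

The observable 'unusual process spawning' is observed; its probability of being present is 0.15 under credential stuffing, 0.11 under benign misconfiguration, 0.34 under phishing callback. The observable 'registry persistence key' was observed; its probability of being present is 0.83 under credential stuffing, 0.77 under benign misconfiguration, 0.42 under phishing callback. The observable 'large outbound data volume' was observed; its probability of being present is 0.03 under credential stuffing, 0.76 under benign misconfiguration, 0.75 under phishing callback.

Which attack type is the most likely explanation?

By Bayes' rule with conditional independence, the unnormalized weight for each hypothesis is prior × ∏ likelihoods:
  credential stuffing: 0.46 × 0.15 × 0.83 × 0.03 = 0.0017181
  benign misconfiguration: 0.09 × 0.11 × 0.77 × 0.76 = 0.0057935
  phishing callback: 0.45 × 0.34 × 0.42 × 0.75 = 0.048195
The unnormalized weights sum to 0.055707.
P(credential stuffing | evidence) ≈ 0.0017181 / 0.055707 ≈ 0.031
P(benign misconfiguration | evidence) ≈ 0.0057935 / 0.055707 ≈ 0.104
P(phishing callback | evidence) ≈ 0.048195 / 0.055707 ≈ 0.865
The largest is 0.865, so phishing callback is most probable.

phishing callback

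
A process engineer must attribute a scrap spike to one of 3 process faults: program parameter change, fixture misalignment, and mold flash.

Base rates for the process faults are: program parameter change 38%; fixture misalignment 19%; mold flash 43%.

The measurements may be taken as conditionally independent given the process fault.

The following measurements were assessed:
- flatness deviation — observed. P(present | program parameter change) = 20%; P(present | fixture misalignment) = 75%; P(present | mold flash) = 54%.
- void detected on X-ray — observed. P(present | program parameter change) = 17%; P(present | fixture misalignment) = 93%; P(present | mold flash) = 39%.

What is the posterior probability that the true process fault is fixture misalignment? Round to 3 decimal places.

By Bayes' rule with conditional independence, the unnormalized weight for each hypothesis is prior × ∏ likelihoods:
  program parameter change: 0.38 × 0.20 × 0.17 = 0.01292
  fixture misalignment: 0.19 × 0.75 × 0.93 = 0.13253
  mold flash: 0.43 × 0.54 × 0.39 = 0.090558
Normalizing constant Z = 0.01292 + 0.13253 + 0.090558 = 0.236.
P(fixture misalignment | evidence) = 0.13253 / 0.236 ≈ 0.562.

0.562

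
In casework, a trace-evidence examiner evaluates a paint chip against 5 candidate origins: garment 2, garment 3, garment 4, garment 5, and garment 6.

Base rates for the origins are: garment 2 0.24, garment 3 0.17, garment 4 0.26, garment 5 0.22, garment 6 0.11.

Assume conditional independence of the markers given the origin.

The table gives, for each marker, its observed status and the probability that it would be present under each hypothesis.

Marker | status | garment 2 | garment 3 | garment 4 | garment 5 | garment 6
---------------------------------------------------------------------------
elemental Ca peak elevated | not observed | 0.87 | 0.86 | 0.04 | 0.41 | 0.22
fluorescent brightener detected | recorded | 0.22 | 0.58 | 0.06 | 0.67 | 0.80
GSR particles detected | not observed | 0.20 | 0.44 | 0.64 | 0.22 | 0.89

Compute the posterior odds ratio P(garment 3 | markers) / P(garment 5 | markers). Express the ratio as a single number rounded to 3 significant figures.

Posterior odds equal prior odds times the likelihood ratio; only the two competing hypotheses matter (using 1 − P(present | H) for each absent marker).
  garment 3: 0.17 × (1 − 0.86) × 0.58 × (1 − 0.44) = 0.0077302
  garment 5: 0.22 × (1 − 0.41) × 0.67 × (1 − 0.22) = 0.067833
Odds(garment 3 : garment 5) = 0.0077302 / 0.067833 ≈ 0.114.

0.114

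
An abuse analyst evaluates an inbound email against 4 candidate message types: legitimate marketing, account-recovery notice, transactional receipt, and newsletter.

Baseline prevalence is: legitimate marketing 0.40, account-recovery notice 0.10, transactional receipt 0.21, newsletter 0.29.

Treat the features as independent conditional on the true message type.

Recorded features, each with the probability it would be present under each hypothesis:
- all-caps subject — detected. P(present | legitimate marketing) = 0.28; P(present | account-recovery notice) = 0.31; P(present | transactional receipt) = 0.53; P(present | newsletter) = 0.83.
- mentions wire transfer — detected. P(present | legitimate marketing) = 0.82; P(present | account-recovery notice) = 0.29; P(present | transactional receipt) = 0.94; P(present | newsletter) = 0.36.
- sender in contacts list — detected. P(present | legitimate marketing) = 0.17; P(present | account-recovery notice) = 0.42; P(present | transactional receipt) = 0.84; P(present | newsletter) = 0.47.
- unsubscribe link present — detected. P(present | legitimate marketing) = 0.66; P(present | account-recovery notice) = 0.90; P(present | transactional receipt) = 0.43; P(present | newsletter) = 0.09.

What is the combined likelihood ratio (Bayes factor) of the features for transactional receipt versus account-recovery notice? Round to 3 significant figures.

Joint likelihood of the feature pattern under each hypothesis:
  transactional receipt: 0.53 × 0.94 × 0.84 × 0.43 = 0.17995
  account-recovery notice: 0.31 × 0.29 × 0.42 × 0.90 = 0.033982
Bayes factor = 0.17995 / 0.033982 ≈ 5.30

5.30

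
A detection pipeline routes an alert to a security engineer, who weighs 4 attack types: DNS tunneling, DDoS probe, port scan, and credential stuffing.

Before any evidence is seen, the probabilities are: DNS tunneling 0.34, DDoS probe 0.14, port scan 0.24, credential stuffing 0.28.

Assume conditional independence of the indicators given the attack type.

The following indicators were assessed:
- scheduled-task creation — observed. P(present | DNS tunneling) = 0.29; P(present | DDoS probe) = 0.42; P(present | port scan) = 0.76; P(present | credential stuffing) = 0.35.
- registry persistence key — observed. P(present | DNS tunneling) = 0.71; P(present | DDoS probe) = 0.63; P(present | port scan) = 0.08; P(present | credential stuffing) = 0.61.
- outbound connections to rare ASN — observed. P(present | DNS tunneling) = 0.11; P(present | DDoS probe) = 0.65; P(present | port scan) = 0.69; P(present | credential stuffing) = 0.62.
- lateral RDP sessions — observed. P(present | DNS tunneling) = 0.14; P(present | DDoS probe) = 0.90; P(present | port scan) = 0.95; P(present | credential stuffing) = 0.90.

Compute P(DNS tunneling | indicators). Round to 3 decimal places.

For each hypothesis, the unnormalized posterior weight is prior × product of the indicator likelihoods:
  DNS tunneling: 0.34 × 0.29 × 0.71 × 0.11 × 0.14 = 0.0010781
  DDoS probe: 0.14 × 0.42 × 0.63 × 0.65 × 0.90 = 0.021671
  port scan: 0.24 × 0.76 × 0.08 × 0.69 × 0.95 = 0.0095651
  credential stuffing: 0.28 × 0.35 × 0.61 × 0.62 × 0.90 = 0.033357
The unnormalized weights sum to 0.065671.
P(DNS tunneling | evidence) = 0.0010781 / 0.065671 ≈ 0.016.

0.016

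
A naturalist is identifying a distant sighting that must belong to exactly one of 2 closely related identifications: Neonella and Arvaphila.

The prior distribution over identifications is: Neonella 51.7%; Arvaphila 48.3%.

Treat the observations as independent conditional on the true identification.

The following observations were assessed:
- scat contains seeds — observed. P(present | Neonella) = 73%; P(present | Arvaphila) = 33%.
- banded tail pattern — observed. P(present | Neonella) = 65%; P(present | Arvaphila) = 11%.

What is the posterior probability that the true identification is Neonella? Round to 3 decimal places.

Multiply each prior by the joint likelihood of the evidence pattern:
  Neonella: 0.517 × 0.73 × 0.65 = 0.24532
  Arvaphila: 0.483 × 0.33 × 0.11 = 0.017533
Normalizing constant Z = 0.24532 + 0.017533 = 0.26285.
P(Neonella | evidence) = 0.24532 / 0.26285 ≈ 0.933.

0.933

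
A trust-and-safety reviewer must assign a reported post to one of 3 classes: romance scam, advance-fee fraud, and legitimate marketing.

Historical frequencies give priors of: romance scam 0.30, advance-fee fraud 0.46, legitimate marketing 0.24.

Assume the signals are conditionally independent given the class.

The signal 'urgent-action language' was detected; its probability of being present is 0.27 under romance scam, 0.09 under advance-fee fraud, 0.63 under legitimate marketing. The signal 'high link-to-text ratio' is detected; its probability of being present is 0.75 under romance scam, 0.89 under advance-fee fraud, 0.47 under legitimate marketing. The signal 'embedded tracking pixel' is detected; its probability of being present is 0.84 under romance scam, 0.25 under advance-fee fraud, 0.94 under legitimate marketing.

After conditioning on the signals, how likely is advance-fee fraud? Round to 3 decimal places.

0.073

Multiply each prior by the joint likelihood of the signal pattern:
  romance scam: 0.30 × 0.27 × 0.75 × 0.84 = 0.05103
  advance-fee fraud: 0.46 × 0.09 × 0.89 × 0.25 = 0.0092115
  legitimate marketing: 0.24 × 0.63 × 0.47 × 0.94 = 0.0668
The unnormalized weights sum to 0.12704.
P(advance-fee fraud | evidence) = 0.0092115 / 0.12704 ≈ 0.073.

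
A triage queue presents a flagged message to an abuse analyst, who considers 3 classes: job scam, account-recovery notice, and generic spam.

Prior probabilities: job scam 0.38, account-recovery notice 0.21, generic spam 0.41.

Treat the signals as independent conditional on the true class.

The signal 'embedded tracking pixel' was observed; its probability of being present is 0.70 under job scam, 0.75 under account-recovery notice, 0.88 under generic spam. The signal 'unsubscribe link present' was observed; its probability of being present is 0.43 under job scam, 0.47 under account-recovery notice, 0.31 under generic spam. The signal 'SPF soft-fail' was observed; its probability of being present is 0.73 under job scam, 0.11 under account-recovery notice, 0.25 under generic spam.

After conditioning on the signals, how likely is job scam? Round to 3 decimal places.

For each hypothesis, the unnormalized posterior weight is prior × product of the signal likelihoods:
  job scam: 0.38 × 0.70 × 0.43 × 0.73 = 0.083497
  account-recovery notice: 0.21 × 0.75 × 0.47 × 0.11 = 0.0081427
  generic spam: 0.41 × 0.88 × 0.31 × 0.25 = 0.027962
Marginal likelihood of the evidence = 0.1196.
P(job scam | evidence) = 0.083497 / 0.1196 ≈ 0.698.

0.698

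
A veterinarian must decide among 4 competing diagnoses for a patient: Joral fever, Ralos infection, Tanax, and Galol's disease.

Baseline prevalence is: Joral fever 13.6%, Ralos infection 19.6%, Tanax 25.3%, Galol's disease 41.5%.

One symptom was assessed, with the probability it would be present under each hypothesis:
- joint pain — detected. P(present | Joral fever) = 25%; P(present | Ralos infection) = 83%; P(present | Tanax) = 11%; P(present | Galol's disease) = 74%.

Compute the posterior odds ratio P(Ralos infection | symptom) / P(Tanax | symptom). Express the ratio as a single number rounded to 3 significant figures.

The normalizing constant cancels in an odds ratio, so compute prior × likelihood for the two hypotheses only:
  Ralos infection: 0.196 × 0.83 = 0.16268
  Tanax: 0.253 × 0.11 = 0.02783
Posterior odds = 0.16268 / 0.02783 ≈ 5.85.

5.85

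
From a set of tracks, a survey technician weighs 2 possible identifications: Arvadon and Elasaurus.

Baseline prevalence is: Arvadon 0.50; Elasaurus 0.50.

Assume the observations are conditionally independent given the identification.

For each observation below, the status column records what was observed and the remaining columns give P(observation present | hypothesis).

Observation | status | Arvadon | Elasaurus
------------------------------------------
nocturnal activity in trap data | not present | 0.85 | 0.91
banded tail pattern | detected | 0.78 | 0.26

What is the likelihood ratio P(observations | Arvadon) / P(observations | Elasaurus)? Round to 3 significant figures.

The Bayes factor is the ratio of the joint likelihoods of the evidence pattern under the two hypotheses (using 1 − P(present | H) for each absent observation).
  Arvadon: (1 − 0.85) × 0.78 = 0.117
  Elasaurus: (1 − 0.91) × 0.26 = 0.0234
Bayes factor = 0.117 / 0.0234 ≈ 5.00

5.00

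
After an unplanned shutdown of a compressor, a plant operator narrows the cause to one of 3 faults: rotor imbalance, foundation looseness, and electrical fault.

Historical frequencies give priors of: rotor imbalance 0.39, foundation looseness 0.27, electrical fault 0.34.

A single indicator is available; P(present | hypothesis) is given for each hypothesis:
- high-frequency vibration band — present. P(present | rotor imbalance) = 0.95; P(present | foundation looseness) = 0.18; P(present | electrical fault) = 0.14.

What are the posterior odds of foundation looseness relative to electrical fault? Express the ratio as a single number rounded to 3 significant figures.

Unnormalized posterior weight (prior times the indicator likelihood) for each of the two hypotheses:
  foundation looseness: 0.27 × 0.18 = 0.0486
  electrical fault: 0.34 × 0.14 = 0.0476
Posterior odds = 0.0486 / 0.0476 ≈ 1.02.

1.02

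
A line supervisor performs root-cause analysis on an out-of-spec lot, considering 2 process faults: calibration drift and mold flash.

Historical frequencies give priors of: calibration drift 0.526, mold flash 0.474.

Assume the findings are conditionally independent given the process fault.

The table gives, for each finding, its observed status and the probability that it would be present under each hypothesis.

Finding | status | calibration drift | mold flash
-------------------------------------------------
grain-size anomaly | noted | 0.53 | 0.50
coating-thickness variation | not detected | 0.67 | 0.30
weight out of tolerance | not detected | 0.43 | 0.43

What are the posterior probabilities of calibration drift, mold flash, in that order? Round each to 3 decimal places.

0.357, 0.643

For each hypothesis, the unnormalized posterior weight is prior × product of the finding likelihoods (using 1 − P(present | H) for each absent finding):
  calibration drift: 0.526 × 0.53 × (1 − 0.67) × (1 − 0.43) = 0.052439
  mold flash: 0.474 × 0.50 × (1 − 0.30) × (1 − 0.43) = 0.094563
The unnormalized weights sum to 0.147.
P(calibration drift | evidence) = 0.052439 / 0.147 ≈ 0.357
P(mold flash | evidence) = 0.094563 / 0.147 ≈ 0.643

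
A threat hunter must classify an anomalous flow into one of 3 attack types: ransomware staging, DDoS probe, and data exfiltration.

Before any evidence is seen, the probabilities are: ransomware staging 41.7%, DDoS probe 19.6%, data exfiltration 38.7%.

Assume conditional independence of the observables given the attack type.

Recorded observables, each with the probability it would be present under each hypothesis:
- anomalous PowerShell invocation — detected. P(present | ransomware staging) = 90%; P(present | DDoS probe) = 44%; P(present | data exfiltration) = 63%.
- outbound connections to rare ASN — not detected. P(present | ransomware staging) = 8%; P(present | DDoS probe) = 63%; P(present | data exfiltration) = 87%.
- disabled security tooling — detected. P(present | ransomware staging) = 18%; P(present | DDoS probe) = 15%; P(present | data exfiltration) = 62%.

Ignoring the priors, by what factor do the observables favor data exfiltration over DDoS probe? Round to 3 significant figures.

2.08

The Bayes factor is the ratio of the joint likelihoods of the observable pattern under the two hypotheses (using 1 − P(present | H) for each absent observable).
  data exfiltration: 0.63 × (1 − 0.87) × 0.62 = 0.050778
  DDoS probe: 0.44 × (1 − 0.63) × 0.15 = 0.02442
Bayes factor = 0.050778 / 0.02442 ≈ 2.08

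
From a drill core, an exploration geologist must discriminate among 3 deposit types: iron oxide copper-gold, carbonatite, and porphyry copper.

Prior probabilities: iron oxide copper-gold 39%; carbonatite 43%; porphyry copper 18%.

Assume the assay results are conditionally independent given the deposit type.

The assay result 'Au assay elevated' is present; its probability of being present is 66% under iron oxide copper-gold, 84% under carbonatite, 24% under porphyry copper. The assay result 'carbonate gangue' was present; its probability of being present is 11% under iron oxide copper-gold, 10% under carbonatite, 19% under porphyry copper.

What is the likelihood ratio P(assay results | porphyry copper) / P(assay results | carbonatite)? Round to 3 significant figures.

Joint likelihood of the assay result pattern under each hypothesis:
  porphyry copper: 0.24 × 0.19 = 0.0456
  carbonatite: 0.84 × 0.10 = 0.084
Bayes factor = 0.0456 / 0.084 ≈ 0.543

0.543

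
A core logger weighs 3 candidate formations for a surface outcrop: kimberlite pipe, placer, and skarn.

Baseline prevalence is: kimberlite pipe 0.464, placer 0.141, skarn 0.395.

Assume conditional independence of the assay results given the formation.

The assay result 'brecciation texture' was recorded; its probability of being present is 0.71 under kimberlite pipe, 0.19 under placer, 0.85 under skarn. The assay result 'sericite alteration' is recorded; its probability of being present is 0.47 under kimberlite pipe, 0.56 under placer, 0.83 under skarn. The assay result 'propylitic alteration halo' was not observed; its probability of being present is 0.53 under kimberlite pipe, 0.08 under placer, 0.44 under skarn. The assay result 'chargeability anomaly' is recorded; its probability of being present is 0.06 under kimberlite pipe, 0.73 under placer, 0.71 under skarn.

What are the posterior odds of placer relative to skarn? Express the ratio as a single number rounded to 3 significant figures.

0.0909

Posterior odds equal prior odds times the likelihood ratio; only the two competing hypotheses matter (using 1 − P(present | H) for each absent assay result).
  placer: 0.141 × 0.19 × 0.56 × (1 − 0.08) × 0.73 = 0.010076
  skarn: 0.395 × 0.85 × 0.83 × (1 − 0.44) × 0.71 = 0.1108
Posterior odds = 0.010076 / 0.1108 ≈ 0.0909.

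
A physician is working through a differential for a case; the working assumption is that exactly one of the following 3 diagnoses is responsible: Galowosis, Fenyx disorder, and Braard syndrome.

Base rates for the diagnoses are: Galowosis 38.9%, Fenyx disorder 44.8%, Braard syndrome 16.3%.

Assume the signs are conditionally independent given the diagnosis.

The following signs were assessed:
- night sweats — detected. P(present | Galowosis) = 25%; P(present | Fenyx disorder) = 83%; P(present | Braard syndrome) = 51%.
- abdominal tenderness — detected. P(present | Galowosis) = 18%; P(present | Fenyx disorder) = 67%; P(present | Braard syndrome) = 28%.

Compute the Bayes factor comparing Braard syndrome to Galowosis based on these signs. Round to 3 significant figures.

3.17

Joint likelihood of the sign pattern under each hypothesis:
  Braard syndrome: 0.51 × 0.28 = 0.1428
  Galowosis: 0.25 × 0.18 = 0.045
Bayes factor = 0.1428 / 0.045 ≈ 3.17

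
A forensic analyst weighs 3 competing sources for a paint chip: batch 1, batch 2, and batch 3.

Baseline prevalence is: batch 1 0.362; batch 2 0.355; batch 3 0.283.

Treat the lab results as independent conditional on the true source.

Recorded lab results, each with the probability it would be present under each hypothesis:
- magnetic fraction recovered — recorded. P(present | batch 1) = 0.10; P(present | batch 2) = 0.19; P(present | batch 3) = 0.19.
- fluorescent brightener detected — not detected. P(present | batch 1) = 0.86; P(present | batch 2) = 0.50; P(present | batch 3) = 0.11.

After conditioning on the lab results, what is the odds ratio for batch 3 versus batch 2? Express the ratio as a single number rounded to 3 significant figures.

The normalizing constant cancels in an odds ratio, so compute prior × likelihood for the two hypotheses only (using 1 − P(present | H) for each absent lab result):
  batch 3: 0.283 × 0.19 × (1 − 0.11) = 0.047855
  batch 2: 0.355 × 0.19 × (1 − 0.50) = 0.033725
Posterior odds = 0.047855 / 0.033725 ≈ 1.42.

1.42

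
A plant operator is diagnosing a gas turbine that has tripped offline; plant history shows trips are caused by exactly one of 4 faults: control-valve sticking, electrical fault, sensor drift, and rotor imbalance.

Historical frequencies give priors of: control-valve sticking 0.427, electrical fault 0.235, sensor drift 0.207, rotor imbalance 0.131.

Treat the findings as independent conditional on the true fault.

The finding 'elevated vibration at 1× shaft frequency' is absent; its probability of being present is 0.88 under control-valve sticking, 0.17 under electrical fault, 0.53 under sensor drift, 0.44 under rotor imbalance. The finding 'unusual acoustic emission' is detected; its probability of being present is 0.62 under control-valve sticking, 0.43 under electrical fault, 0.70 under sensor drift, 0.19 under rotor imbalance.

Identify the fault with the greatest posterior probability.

For each hypothesis, the unnormalized posterior weight is prior × product of the finding likelihoods (using 1 − P(present | H) for each absent finding):
  control-valve sticking: 0.427 × (1 − 0.88) × 0.62 = 0.031769
  electrical fault: 0.235 × (1 − 0.17) × 0.43 = 0.083871
  sensor drift: 0.207 × (1 − 0.53) × 0.70 = 0.068103
  rotor imbalance: 0.131 × (1 − 0.44) × 0.19 = 0.013938
Normalizing constant Z = 0.031769 + 0.083871 + 0.068103 + 0.013938 = 0.19768.
P(control-valve sticking | evidence) ≈ 0.031769 / 0.19768 ≈ 0.161
P(electrical fault | evidence) ≈ 0.083871 / 0.19768 ≈ 0.424
P(sensor drift | evidence) ≈ 0.068103 / 0.19768 ≈ 0.345
P(rotor imbalance | evidence) ≈ 0.013938 / 0.19768 ≈ 0.071
The largest is 0.424, so electrical fault is most probable.

electrical fault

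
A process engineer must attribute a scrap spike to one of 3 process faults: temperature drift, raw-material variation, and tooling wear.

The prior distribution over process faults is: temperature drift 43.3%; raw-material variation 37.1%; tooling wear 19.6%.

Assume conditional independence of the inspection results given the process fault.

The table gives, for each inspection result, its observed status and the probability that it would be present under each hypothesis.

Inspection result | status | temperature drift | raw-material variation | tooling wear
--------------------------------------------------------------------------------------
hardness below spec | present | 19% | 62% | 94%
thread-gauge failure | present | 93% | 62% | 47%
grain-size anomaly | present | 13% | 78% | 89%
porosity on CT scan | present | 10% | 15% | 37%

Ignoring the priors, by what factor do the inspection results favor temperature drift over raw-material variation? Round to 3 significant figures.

0.0511

The Bayes factor is the ratio of the joint likelihoods of the inspection result pattern under the two hypotheses.
  temperature drift: 0.19 × 0.93 × 0.13 × 0.10 = 0.0022971
  raw-material variation: 0.62 × 0.62 × 0.78 × 0.15 = 0.044975
Bayes factor = 0.0022971 / 0.044975 ≈ 0.0511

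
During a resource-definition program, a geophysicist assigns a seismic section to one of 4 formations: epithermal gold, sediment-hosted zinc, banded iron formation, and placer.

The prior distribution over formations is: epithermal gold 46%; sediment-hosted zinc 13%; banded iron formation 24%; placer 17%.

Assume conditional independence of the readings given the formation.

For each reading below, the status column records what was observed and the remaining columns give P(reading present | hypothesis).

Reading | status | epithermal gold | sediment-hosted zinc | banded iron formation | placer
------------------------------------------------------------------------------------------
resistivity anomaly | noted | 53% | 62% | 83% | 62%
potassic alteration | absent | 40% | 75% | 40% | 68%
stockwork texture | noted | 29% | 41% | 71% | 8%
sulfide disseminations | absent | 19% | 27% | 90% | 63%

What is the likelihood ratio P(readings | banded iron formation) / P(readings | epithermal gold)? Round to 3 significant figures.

The Bayes factor is the ratio of the joint likelihoods of the reading pattern under the two hypotheses (using 1 − P(present | H) for each absent reading).
  banded iron formation: 0.83 × (1 − 0.40) × 0.71 × (1 − 0.90) = 0.035358
  epithermal gold: 0.53 × (1 − 0.40) × 0.29 × (1 − 0.19) = 0.074698
Bayes factor = 0.035358 / 0.074698 ≈ 0.473

0.473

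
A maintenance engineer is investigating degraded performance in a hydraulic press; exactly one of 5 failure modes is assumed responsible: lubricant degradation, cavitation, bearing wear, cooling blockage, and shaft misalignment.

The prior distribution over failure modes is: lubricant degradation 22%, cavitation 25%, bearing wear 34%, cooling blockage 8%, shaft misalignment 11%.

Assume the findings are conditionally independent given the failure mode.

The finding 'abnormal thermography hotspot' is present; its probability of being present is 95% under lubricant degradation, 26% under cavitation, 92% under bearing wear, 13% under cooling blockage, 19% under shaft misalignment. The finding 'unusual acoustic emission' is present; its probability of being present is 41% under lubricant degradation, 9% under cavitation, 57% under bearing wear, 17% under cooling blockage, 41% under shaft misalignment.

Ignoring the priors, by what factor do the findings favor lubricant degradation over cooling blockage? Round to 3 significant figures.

17.6

Joint likelihood of the evidence pattern under each hypothesis:
  lubricant degradation: 0.95 × 0.41 = 0.3895
  cooling blockage: 0.13 × 0.17 = 0.0221
Bayes factor = 0.3895 / 0.0221 ≈ 17.6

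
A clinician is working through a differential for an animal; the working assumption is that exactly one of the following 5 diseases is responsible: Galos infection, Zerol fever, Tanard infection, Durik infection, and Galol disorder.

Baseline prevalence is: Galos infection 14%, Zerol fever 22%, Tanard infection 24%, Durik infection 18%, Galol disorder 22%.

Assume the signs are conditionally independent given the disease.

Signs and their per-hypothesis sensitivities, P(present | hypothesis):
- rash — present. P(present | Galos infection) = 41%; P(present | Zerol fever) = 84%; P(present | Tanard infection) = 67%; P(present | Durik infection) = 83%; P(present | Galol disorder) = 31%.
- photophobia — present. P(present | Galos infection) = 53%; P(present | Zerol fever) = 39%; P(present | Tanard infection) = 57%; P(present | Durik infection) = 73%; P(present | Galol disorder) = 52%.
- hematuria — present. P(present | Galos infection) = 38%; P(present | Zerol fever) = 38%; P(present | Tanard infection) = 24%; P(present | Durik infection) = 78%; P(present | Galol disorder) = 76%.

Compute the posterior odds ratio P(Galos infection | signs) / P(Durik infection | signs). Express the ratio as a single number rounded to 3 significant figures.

The normalizing constant cancels in an odds ratio, so compute prior × likelihood for the two hypotheses only:
  Galos infection: 0.14 × 0.41 × 0.53 × 0.38 = 0.01156
  Durik infection: 0.18 × 0.83 × 0.73 × 0.78 = 0.085068
Posterior odds = 0.01156 / 0.085068 ≈ 0.136.

0.136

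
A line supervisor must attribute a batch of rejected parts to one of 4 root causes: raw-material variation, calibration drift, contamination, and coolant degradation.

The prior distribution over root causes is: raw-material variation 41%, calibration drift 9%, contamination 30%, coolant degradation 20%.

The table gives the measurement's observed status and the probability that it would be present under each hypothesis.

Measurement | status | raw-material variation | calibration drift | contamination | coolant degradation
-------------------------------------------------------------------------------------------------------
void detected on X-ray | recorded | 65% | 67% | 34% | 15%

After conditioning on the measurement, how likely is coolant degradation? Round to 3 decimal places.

Multiply each prior by the likelihood of the measurement:
  raw-material variation: 0.41 × 0.65 = 0.2665
  calibration drift: 0.09 × 0.67 = 0.0603
  contamination: 0.30 × 0.34 = 0.102
  coolant degradation: 0.20 × 0.15 = 0.03
Marginal likelihood of the evidence = 0.4588.
P(coolant degradation | evidence) = 0.03 / 0.4588 ≈ 0.065.

0.065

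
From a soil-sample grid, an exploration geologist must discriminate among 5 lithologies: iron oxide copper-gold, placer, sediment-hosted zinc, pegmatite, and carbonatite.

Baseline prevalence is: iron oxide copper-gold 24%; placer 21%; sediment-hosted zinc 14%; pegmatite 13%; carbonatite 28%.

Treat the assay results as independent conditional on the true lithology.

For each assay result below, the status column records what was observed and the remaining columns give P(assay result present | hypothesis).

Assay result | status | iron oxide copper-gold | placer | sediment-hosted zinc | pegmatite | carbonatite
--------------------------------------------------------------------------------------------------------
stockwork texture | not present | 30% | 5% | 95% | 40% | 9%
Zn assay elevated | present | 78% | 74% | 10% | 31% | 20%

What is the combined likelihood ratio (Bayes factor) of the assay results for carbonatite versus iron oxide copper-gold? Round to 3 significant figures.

Take the product of per-assay result likelihoods under each hypothesis (using 1 − P(present | H) for each absent assay result), then divide.
  carbonatite: (1 − 0.09) × 0.20 = 0.182
  iron oxide copper-gold: (1 − 0.30) × 0.78 = 0.546
Bayes factor = 0.182 / 0.546 ≈ 0.333

0.333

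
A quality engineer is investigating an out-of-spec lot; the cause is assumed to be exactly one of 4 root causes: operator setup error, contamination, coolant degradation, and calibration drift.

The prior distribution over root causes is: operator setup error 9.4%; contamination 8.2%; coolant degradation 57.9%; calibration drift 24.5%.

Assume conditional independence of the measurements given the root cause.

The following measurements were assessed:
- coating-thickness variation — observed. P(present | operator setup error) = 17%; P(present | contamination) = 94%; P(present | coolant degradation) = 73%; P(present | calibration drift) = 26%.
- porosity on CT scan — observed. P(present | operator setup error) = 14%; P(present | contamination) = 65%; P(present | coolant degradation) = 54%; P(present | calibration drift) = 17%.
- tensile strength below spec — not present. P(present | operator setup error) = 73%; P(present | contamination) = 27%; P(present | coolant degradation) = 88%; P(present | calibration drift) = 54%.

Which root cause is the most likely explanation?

contamination

Multiply each prior by the joint likelihood of the measurement pattern (using 1 − P(present | H) for each absent measurement):
  operator setup error: 0.094 × 0.17 × 0.14 × (1 − 0.73) = 0.00060404
  contamination: 0.082 × 0.94 × 0.65 × (1 − 0.27) = 0.036574
  coolant degradation: 0.579 × 0.73 × 0.54 × (1 − 0.88) = 0.027389
  calibration drift: 0.245 × 0.26 × 0.17 × (1 − 0.54) = 0.0049813
Normalizing constant Z = 0.00060404 + 0.036574 + 0.027389 + 0.0049813 = 0.069549.
P(operator setup error | evidence) ≈ 0.00060404 / 0.069549 ≈ 0.009
P(contamination | evidence) ≈ 0.036574 / 0.069549 ≈ 0.526
P(coolant degradation | evidence) ≈ 0.027389 / 0.069549 ≈ 0.394
P(calibration drift | evidence) ≈ 0.0049813 / 0.069549 ≈ 0.072
The largest is 0.526, so contamination is most probable.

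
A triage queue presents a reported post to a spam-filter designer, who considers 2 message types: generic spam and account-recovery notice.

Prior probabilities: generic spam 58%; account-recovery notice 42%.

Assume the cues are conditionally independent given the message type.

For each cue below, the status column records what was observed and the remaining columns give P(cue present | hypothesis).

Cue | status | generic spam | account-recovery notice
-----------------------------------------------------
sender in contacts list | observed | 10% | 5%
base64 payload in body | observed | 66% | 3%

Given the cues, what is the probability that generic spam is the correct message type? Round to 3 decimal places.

0.984

Multiply each prior by the joint likelihood of the cue pattern:
  generic spam: 0.58 × 0.10 × 0.66 = 0.03828
  account-recovery notice: 0.42 × 0.05 × 0.03 = 0.00063
Normalizing constant Z = 0.03828 + 0.00063 = 0.03891.
P(generic spam | evidence) = 0.03828 / 0.03891 ≈ 0.984.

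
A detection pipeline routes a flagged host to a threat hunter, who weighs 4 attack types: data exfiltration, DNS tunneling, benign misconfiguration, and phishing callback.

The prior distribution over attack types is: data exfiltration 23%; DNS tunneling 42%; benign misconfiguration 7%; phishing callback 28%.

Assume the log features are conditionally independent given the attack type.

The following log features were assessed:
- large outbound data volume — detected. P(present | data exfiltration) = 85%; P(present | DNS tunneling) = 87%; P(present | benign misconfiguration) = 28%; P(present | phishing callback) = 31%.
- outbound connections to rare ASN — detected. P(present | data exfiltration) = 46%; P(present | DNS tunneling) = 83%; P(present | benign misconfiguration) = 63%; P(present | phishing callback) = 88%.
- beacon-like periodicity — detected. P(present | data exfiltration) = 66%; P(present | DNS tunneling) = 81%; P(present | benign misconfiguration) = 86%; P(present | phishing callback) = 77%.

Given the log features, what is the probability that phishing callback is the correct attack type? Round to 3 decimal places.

For each hypothesis, the unnormalized posterior weight is prior × product of the log feature likelihoods:
  data exfiltration: 0.23 × 0.85 × 0.46 × 0.66 = 0.059354
  DNS tunneling: 0.42 × 0.87 × 0.83 × 0.81 = 0.24566
  benign misconfiguration: 0.07 × 0.28 × 0.63 × 0.86 = 0.010619
  phishing callback: 0.28 × 0.31 × 0.88 × 0.77 = 0.058816
Normalizing constant Z = 0.059354 + 0.24566 + 0.010619 + 0.058816 = 0.37445.
P(phishing callback | evidence) = 0.058816 / 0.37445 ≈ 0.157.

0.157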